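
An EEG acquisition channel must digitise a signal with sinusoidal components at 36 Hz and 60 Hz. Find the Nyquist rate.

120 Hz

Highest-frequency component: 60 Hz.
Nyquist rate = 2 × 60 Hz = 120 Hz.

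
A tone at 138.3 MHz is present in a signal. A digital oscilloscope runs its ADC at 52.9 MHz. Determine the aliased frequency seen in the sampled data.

138.3 MHz mod fs = 32.5 MHz.
32.5 MHz > fs/2 = 26.45 MHz, folds to fs − 32.5 MHz = 20.4 MHz.

20.4 MHz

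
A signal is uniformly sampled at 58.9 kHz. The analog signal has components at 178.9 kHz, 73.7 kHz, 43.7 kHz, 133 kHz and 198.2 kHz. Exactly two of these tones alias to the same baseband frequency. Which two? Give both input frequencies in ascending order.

43.7 kHz, 133 kHz

fs/2 = 29.45 kHz.
178.9 kHz mod fs = 2.2 kHz.
2.2 kHz ≤ fs/2 = 29.45 kHz, appears at 2.2 kHz.
73.7 kHz mod fs = 14.8 kHz.
14.8 kHz ≤ fs/2 = 29.45 kHz, appears at 14.8 kHz.
43.7 kHz > fs/2 = 29.45 kHz, folds to fs − 43.7 kHz = 15.2 kHz.
133 kHz mod fs = 15.2 kHz.
15.2 kHz ≤ fs/2 = 29.45 kHz, appears at 15.2 kHz.
198.2 kHz mod fs = 21.5 kHz.
21.5 kHz ≤ fs/2 = 29.45 kHz, appears at 21.5 kHz.
43.7 kHz and 133 kHz both map to 15.2 kHz.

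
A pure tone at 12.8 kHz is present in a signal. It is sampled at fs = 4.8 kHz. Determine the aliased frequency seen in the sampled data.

12.8 kHz mod fs = 3.2 kHz.
3.2 kHz > fs/2 = 2.4 kHz, folds to fs − 3.2 kHz = 1.6 kHz.

1.6 kHz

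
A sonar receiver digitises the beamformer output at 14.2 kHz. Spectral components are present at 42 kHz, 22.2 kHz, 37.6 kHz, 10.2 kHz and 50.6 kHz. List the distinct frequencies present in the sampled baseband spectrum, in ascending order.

0.6 kHz, 4 kHz, 5 kHz, 6.2 kHz

fs/2 = 7.1 kHz.
42 kHz mod fs = 13.6 kHz.
13.6 kHz > fs/2 = 7.1 kHz, folds to fs − 13.6 kHz = 0.6 kHz.
22.2 kHz mod fs = 8 kHz.
8 kHz > fs/2 = 7.1 kHz, folds to fs − 8 kHz = 6.2 kHz.
37.6 kHz mod fs = 9.2 kHz.
9.2 kHz > fs/2 = 7.1 kHz, folds to fs − 9.2 kHz = 5 kHz.
10.2 kHz > fs/2 = 7.1 kHz, folds to fs − 10.2 kHz = 4 kHz.
50.6 kHz mod fs = 8 kHz.
8 kHz > fs/2 = 7.1 kHz, folds to fs − 8 kHz = 6.2 kHz.
Distinct values: {0.6 kHz, 4 kHz, 5 kHz, 6.2 kHz}.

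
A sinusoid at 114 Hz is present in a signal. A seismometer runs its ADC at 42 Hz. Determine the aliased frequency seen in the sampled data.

114 Hz mod fs = 30 Hz.
30 Hz > fs/2 = 21 Hz, folds to fs − 30 Hz = 12 Hz.

12 Hz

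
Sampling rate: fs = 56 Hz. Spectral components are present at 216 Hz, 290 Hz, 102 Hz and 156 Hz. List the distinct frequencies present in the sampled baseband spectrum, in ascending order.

fs/2 = 28 Hz.
216 Hz mod fs = 48 Hz.
48 Hz > fs/2 = 28 Hz, folds to fs − 48 Hz = 8 Hz.
290 Hz mod fs = 10 Hz.
10 Hz ≤ fs/2 = 28 Hz, appears at 10 Hz.
102 Hz mod fs = 46 Hz.
46 Hz > fs/2 = 28 Hz, folds to fs − 46 Hz = 10 Hz.
156 Hz mod fs = 44 Hz.
44 Hz > fs/2 = 28 Hz, folds to fs − 44 Hz = 12 Hz.
Distinct values: {8 Hz, 10 Hz, 12 Hz}.

8 Hz, 10 Hz, 12 Hz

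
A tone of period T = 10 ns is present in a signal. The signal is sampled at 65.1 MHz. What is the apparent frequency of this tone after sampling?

30.2 MHz

T = 10 ns → f = 1/T = 100 MHz.
100 MHz mod fs = 34.9 MHz.
34.9 MHz > fs/2 = 32.55 MHz, folds to fs − 34.9 MHz = 30.2 MHz.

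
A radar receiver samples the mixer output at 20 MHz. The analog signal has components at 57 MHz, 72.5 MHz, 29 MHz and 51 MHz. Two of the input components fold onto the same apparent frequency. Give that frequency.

fs/2 = 10 MHz.
57 MHz mod fs = 17 MHz.
17 MHz > fs/2 = 10 MHz, folds to fs − 17 MHz = 3 MHz.
72.5 MHz mod fs = 12.5 MHz.
12.5 MHz > fs/2 = 10 MHz, folds to fs − 12.5 MHz = 7.5 MHz.
29 MHz mod fs = 9 MHz.
9 MHz ≤ fs/2 = 10 MHz, appears at 9 MHz.
51 MHz mod fs = 11 MHz.
11 MHz > fs/2 = 10 MHz, folds to fs − 11 MHz = 9 MHz.
29 MHz and 51 MHz both map to 9 MHz.

9 MHz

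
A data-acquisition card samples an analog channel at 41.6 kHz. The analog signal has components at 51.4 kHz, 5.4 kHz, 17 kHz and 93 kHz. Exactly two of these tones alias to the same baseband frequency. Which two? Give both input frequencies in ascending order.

fs/2 = 20.8 kHz.
51.4 kHz mod fs = 9.8 kHz.
9.8 kHz ≤ fs/2 = 20.8 kHz, appears at 9.8 kHz.
5.4 kHz ≤ fs/2 = 20.8 kHz, passes unchanged.
17 kHz ≤ fs/2 = 20.8 kHz, passes unchanged.
93 kHz mod fs = 9.8 kHz.
9.8 kHz ≤ fs/2 = 20.8 kHz, appears at 9.8 kHz.
51.4 kHz and 93 kHz both map to 9.8 kHz.

51.4 kHz, 93 kHz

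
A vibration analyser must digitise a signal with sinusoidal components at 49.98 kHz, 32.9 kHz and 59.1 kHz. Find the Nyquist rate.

118.2 kHz

Highest-frequency component: 59.1 kHz.
Nyquist rate = 2 × 59.1 kHz = 118.2 kHz.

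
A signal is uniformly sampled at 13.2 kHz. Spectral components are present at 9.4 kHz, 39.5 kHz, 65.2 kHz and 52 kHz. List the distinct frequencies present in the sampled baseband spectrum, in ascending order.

fs/2 = 6.6 kHz.
9.4 kHz > fs/2 = 6.6 kHz, folds to fs − 9.4 kHz = 3.8 kHz.
39.5 kHz mod fs = 13.1 kHz.
13.1 kHz > fs/2 = 6.6 kHz, folds to fs − 13.1 kHz = 0.1 kHz.
65.2 kHz mod fs = 12.4 kHz.
12.4 kHz > fs/2 = 6.6 kHz, folds to fs − 12.4 kHz = 0.8 kHz.
52 kHz mod fs = 12.4 kHz.
12.4 kHz > fs/2 = 6.6 kHz, folds to fs − 12.4 kHz = 0.8 kHz.
Distinct values: {0.1 kHz, 0.8 kHz, 3.8 kHz}.

0.1 kHz, 0.8 kHz, 3.8 kHz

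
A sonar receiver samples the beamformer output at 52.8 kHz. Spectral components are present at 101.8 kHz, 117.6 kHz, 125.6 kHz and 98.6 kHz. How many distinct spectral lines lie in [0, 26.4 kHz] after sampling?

4

fs/2 = 26.4 kHz.
101.8 kHz mod fs = 49 kHz.
49 kHz > fs/2 = 26.4 kHz, folds to fs − 49 kHz = 3.8 kHz.
117.6 kHz mod fs = 12 kHz.
12 kHz ≤ fs/2 = 26.4 kHz, appears at 12 kHz.
125.6 kHz mod fs = 20 kHz.
20 kHz ≤ fs/2 = 26.4 kHz, appears at 20 kHz.
98.6 kHz mod fs = 45.8 kHz.
45.8 kHz > fs/2 = 26.4 kHz, folds to fs − 45.8 kHz = 7 kHz.
Distinct values: {3.8 kHz, 7 kHz, 12 kHz, 20 kHz} → 4.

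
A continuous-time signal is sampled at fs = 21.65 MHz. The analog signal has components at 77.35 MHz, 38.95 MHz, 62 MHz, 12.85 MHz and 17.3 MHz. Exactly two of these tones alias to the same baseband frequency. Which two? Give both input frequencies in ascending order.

17.3 MHz, 38.95 MHz

fs/2 = 10.825 MHz.
77.35 MHz mod fs = 12.4 MHz.
12.4 MHz > fs/2 = 10.825 MHz, folds to fs − 12.4 MHz = 9.25 MHz.
38.95 MHz mod fs = 17.3 MHz.
17.3 MHz > fs/2 = 10.825 MHz, folds to fs − 17.3 MHz = 4.35 MHz.
62 MHz mod fs = 18.7 MHz.
18.7 MHz > fs/2 = 10.825 MHz, folds to fs − 18.7 MHz = 2.95 MHz.
12.85 MHz > fs/2 = 10.825 MHz, folds to fs − 12.85 MHz = 8.8 MHz.
17.3 MHz > fs/2 = 10.825 MHz, folds to fs − 17.3 MHz = 4.35 MHz.
17.3 MHz and 38.95 MHz both map to 4.35 MHz.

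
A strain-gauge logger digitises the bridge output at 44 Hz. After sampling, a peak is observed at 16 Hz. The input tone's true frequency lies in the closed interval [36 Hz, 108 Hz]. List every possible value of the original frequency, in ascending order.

Frequencies that alias to 16 Hz are k·fs ± 16 Hz for integer k ≥ 0.
k=0: 16 Hz.
k=1: 28 Hz, 60 Hz.
k=2: 72 Hz, 104 Hz.
k=3: 116 Hz, 148 Hz.
Within [36 Hz, 108 Hz]: 60 Hz, 72 Hz, 104 Hz.

60 Hz, 72 Hz, 104 Hz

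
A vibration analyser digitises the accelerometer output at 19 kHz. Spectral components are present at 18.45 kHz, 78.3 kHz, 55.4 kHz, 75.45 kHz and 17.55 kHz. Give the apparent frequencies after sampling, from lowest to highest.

0.55 kHz, 1.45 kHz, 1.6 kHz, 2.3 kHz

fs/2 = 9.5 kHz.
18.45 kHz > fs/2 = 9.5 kHz, folds to fs − 18.45 kHz = 0.55 kHz.
78.3 kHz mod fs = 2.3 kHz.
2.3 kHz ≤ fs/2 = 9.5 kHz, appears at 2.3 kHz.
55.4 kHz mod fs = 17.4 kHz.
17.4 kHz > fs/2 = 9.5 kHz, folds to fs − 17.4 kHz = 1.6 kHz.
75.45 kHz mod fs = 18.45 kHz.
18.45 kHz > fs/2 = 9.5 kHz, folds to fs − 18.45 kHz = 0.55 kHz.
17.55 kHz > fs/2 = 9.5 kHz, folds to fs − 17.55 kHz = 1.45 kHz.
Distinct values: {0.55 kHz, 1.45 kHz, 1.6 kHz, 2.3 kHz}.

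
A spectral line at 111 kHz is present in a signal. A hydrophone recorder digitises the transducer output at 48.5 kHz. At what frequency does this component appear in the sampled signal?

111 kHz mod fs = 14 kHz.
14 kHz ≤ fs/2 = 24.25 kHz, appears at 14 kHz.

14 kHz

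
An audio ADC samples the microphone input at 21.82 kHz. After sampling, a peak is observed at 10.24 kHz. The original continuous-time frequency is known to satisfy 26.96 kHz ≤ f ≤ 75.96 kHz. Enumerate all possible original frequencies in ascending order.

32.06 kHz, 33.4 kHz, 53.88 kHz, 55.22 kHz, 75.7 kHz

Frequencies that alias to 10.24 kHz are k·fs ± 10.24 kHz for integer k ≥ 0.
k=0: 10.24 kHz.
k=1: 11.58 kHz, 32.06 kHz.
k=2: 33.4 kHz, 53.88 kHz.
k=3: 55.22 kHz, 75.7 kHz.
k=4: 77.04 kHz, 97.52 kHz.
Within [26.96 kHz, 75.96 kHz]: 32.06 kHz, 33.4 kHz, 53.88 kHz, 55.22 kHz, 75.7 kHz.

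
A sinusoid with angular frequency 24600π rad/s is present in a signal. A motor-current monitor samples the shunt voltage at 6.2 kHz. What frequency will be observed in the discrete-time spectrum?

ω = 24600π rad/s → f = ω/(2π) = 12300 Hz = 12.3 kHz.
12.3 kHz mod fs = 6.1 kHz.
6.1 kHz > fs/2 = 3.1 kHz, folds to fs − 6.1 kHz = 0.1 kHz.

0.1 kHz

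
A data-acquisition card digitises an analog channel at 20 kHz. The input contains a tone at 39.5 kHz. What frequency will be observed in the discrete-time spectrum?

39.5 kHz mod fs = 19.5 kHz.
19.5 kHz > fs/2 = 10 kHz, folds to fs − 19.5 kHz = 0.5 kHz.

0.5 kHz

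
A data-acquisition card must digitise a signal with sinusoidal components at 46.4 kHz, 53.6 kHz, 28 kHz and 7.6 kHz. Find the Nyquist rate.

Highest-frequency component: 53.6 kHz.
Nyquist rate = 2 × 53.6 kHz = 107.2 kHz.

107.2 kHz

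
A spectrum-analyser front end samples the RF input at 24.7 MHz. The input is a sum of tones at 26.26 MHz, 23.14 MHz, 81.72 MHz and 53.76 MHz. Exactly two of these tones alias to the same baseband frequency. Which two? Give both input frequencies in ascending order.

23.14 MHz, 26.26 MHz

fs/2 = 12.35 MHz.
26.26 MHz mod fs = 1.56 MHz.
1.56 MHz ≤ fs/2 = 12.35 MHz, appears at 1.56 MHz.
23.14 MHz > fs/2 = 12.35 MHz, folds to fs − 23.14 MHz = 1.56 MHz.
81.72 MHz mod fs = 7.62 MHz.
7.62 MHz ≤ fs/2 = 12.35 MHz, appears at 7.62 MHz.
53.76 MHz mod fs = 4.36 MHz.
4.36 MHz ≤ fs/2 = 12.35 MHz, appears at 4.36 MHz.
23.14 MHz and 26.26 MHz both map to 1.56 MHz.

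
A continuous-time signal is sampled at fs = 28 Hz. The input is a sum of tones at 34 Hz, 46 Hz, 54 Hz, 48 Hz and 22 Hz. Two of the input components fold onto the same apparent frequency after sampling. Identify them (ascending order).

fs/2 = 14 Hz.
34 Hz mod fs = 6 Hz.
6 Hz ≤ fs/2 = 14 Hz, appears at 6 Hz.
46 Hz mod fs = 18 Hz.
18 Hz > fs/2 = 14 Hz, folds to fs − 18 Hz = 10 Hz.
54 Hz mod fs = 26 Hz.
26 Hz > fs/2 = 14 Hz, folds to fs − 26 Hz = 2 Hz.
48 Hz mod fs = 20 Hz.
20 Hz > fs/2 = 14 Hz, folds to fs − 20 Hz = 8 Hz.
22 Hz > fs/2 = 14 Hz, folds to fs − 22 Hz = 6 Hz.
22 Hz and 34 Hz both map to 6 Hz.

22 Hz, 34 Hz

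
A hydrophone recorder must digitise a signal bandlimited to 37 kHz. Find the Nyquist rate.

74 kHz

Nyquist rate = 2 × 37 kHz = 74 kHz.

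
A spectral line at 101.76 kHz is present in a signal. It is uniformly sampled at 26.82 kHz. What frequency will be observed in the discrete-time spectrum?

101.76 kHz mod fs = 21.3 kHz.
21.3 kHz > fs/2 = 13.41 kHz, folds to fs − 21.3 kHz = 5.52 kHz.

5.52 kHz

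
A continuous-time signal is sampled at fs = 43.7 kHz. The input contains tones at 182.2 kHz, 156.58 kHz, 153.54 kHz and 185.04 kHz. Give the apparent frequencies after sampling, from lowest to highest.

fs/2 = 21.85 kHz.
182.2 kHz mod fs = 7.4 kHz.
7.4 kHz ≤ fs/2 = 21.85 kHz, appears at 7.4 kHz.
156.58 kHz mod fs = 25.48 kHz.
25.48 kHz > fs/2 = 21.85 kHz, folds to fs − 25.48 kHz = 18.22 kHz.
153.54 kHz mod fs = 22.44 kHz.
22.44 kHz > fs/2 = 21.85 kHz, folds to fs − 22.44 kHz = 21.26 kHz.
185.04 kHz mod fs = 10.24 kHz.
10.24 kHz ≤ fs/2 = 21.85 kHz, appears at 10.24 kHz.
Distinct values: {7.4 kHz, 10.24 kHz, 18.22 kHz, 21.26 kHz}.

7.4 kHz, 10.24 kHz, 18.22 kHz, 21.26 kHz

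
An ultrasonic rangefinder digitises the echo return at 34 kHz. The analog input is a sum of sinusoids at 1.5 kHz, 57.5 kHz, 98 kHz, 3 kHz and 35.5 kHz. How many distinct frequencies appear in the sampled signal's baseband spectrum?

fs/2 = 17 kHz.
1.5 kHz ≤ fs/2 = 17 kHz, passes unchanged.
57.5 kHz mod fs = 23.5 kHz.
23.5 kHz > fs/2 = 17 kHz, folds to fs − 23.5 kHz = 10.5 kHz.
98 kHz mod fs = 30 kHz.
30 kHz > fs/2 = 17 kHz, folds to fs − 30 kHz = 4 kHz.
3 kHz ≤ fs/2 = 17 kHz, passes unchanged.
35.5 kHz mod fs = 1.5 kHz.
1.5 kHz ≤ fs/2 = 17 kHz, appears at 1.5 kHz.
Distinct values: {1.5 kHz, 3 kHz, 4 kHz, 10.5 kHz} → 4.

4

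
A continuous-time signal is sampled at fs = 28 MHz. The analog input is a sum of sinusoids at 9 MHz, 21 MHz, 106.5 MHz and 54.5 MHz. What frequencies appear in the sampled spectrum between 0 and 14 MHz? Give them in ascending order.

1.5 MHz, 5.5 MHz, 7 MHz, 9 MHz

fs/2 = 14 MHz.
9 MHz ≤ fs/2 = 14 MHz, passes unchanged.
21 MHz > fs/2 = 14 MHz, folds to fs − 21 MHz = 7 MHz.
106.5 MHz mod fs = 22.5 MHz.
22.5 MHz > fs/2 = 14 MHz, folds to fs − 22.5 MHz = 5.5 MHz.
54.5 MHz mod fs = 26.5 MHz.
26.5 MHz > fs/2 = 14 MHz, folds to fs − 26.5 MHz = 1.5 MHz.
Distinct values: {1.5 MHz, 5.5 MHz, 7 MHz, 9 MHz}.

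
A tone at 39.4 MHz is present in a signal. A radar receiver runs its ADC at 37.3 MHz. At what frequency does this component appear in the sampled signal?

39.4 MHz mod fs = 2.1 MHz.
2.1 MHz ≤ fs/2 = 18.65 MHz, appears at 2.1 MHz.

2.1 MHz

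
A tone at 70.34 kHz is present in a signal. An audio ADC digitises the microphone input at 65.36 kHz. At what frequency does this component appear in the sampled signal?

70.34 kHz mod fs = 4.98 kHz.
4.98 kHz ≤ fs/2 = 32.68 kHz, appears at 4.98 kHz.

4.98 kHz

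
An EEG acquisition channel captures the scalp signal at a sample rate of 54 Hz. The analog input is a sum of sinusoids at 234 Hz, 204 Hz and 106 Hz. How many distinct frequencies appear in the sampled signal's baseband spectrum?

fs/2 = 27 Hz.
234 Hz mod fs = 18 Hz.
18 Hz ≤ fs/2 = 27 Hz, appears at 18 Hz.
204 Hz mod fs = 42 Hz.
42 Hz > fs/2 = 27 Hz, folds to fs − 42 Hz = 12 Hz.
106 Hz mod fs = 52 Hz.
52 Hz > fs/2 = 27 Hz, folds to fs − 52 Hz = 2 Hz.
Distinct values: {2 Hz, 12 Hz, 18 Hz} → 3.

3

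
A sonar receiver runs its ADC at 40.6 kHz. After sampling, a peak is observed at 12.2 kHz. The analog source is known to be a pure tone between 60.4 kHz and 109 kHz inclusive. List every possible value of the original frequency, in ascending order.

69 kHz, 93.4 kHz

Frequencies that alias to 12.2 kHz are k·fs ± 12.2 kHz for integer k ≥ 0.
k=0: 12.2 kHz.
k=1: 28.4 kHz, 52.8 kHz.
k=2: 69 kHz, 93.4 kHz.
k=3: 109.6 kHz, 134 kHz.
Within [60.4 kHz, 109 kHz]: 69 kHz, 93.4 kHz.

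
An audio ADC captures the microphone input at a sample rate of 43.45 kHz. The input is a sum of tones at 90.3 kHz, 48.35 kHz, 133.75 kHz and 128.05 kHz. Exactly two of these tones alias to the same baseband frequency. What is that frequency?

fs/2 = 21.725 kHz.
90.3 kHz mod fs = 3.4 kHz.
3.4 kHz ≤ fs/2 = 21.725 kHz, appears at 3.4 kHz.
48.35 kHz mod fs = 4.9 kHz.
4.9 kHz ≤ fs/2 = 21.725 kHz, appears at 4.9 kHz.
133.75 kHz mod fs = 3.4 kHz.
3.4 kHz ≤ fs/2 = 21.725 kHz, appears at 3.4 kHz.
128.05 kHz mod fs = 41.15 kHz.
41.15 kHz > fs/2 = 21.725 kHz, folds to fs − 41.15 kHz = 2.3 kHz.
90.3 kHz and 133.75 kHz both map to 3.4 kHz.

3.4 kHz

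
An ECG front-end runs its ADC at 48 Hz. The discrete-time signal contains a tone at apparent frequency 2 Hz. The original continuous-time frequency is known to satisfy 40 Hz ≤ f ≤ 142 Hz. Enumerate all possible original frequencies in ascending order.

Frequencies that alias to 2 Hz are k·fs ± 2 Hz for integer k ≥ 0.
k=0: 2 Hz.
k=1: 46 Hz, 50 Hz.
k=2: 94 Hz, 98 Hz.
k=3: 142 Hz, 146 Hz.
k=4: 190 Hz, 194 Hz.
Within [40 Hz, 142 Hz]: 46 Hz, 50 Hz, 94 Hz, 98 Hz, 142 Hz.

46 Hz, 50 Hz, 94 Hz, 98 Hz, 142 Hz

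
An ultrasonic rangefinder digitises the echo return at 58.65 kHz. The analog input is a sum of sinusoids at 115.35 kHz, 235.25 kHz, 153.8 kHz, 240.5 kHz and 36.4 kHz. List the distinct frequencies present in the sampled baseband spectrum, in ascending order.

0.65 kHz, 1.95 kHz, 5.9 kHz, 22.15 kHz, 22.25 kHz

fs/2 = 29.325 kHz.
115.35 kHz mod fs = 56.7 kHz.
56.7 kHz > fs/2 = 29.325 kHz, folds to fs − 56.7 kHz = 1.95 kHz.
235.25 kHz mod fs = 0.65 kHz.
0.65 kHz ≤ fs/2 = 29.325 kHz, appears at 0.65 kHz.
153.8 kHz mod fs = 36.5 kHz.
36.5 kHz > fs/2 = 29.325 kHz, folds to fs − 36.5 kHz = 22.15 kHz.
240.5 kHz mod fs = 5.9 kHz.
5.9 kHz ≤ fs/2 = 29.325 kHz, appears at 5.9 kHz.
36.4 kHz > fs/2 = 29.325 kHz, folds to fs − 36.4 kHz = 22.25 kHz.
Distinct values: {0.65 kHz, 1.95 kHz, 5.9 kHz, 22.15 kHz, 22.25 kHz}.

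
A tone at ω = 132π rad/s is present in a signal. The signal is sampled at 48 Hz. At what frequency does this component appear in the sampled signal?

ω = 132π rad/s → f = ω/(2π) = 66 Hz.
66 Hz mod fs = 18 Hz.
18 Hz ≤ fs/2 = 24 Hz, appears at 18 Hz.

18 Hz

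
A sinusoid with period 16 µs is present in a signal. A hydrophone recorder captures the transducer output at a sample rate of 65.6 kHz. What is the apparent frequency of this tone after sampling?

T = 16 µs → f = 1/T = 62.5 kHz.
62.5 kHz > fs/2 = 32.8 kHz, folds to fs − 62.5 kHz = 3.1 kHz.

3.1 kHz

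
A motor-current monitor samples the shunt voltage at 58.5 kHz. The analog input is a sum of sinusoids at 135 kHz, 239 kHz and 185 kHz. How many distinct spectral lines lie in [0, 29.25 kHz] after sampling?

3

fs/2 = 29.25 kHz.
135 kHz mod fs = 18 kHz.
18 kHz ≤ fs/2 = 29.25 kHz, appears at 18 kHz.
239 kHz mod fs = 5 kHz.
5 kHz ≤ fs/2 = 29.25 kHz, appears at 5 kHz.
185 kHz mod fs = 9.5 kHz.
9.5 kHz ≤ fs/2 = 29.25 kHz, appears at 9.5 kHz.
Distinct values: {5 kHz, 9.5 kHz, 18 kHz} → 3.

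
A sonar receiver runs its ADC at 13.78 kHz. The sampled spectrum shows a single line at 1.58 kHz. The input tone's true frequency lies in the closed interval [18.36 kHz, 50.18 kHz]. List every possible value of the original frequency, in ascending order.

25.98 kHz, 29.14 kHz, 39.76 kHz, 42.92 kHz

Frequencies that alias to 1.58 kHz are k·fs ± 1.58 kHz for integer k ≥ 0.
k=0: 1.58 kHz.
k=1: 12.2 kHz, 15.36 kHz.
k=2: 25.98 kHz, 29.14 kHz.
k=3: 39.76 kHz, 42.92 kHz.
k=4: 53.54 kHz, 56.7 kHz.
Within [18.36 kHz, 50.18 kHz]: 25.98 kHz, 29.14 kHz, 39.76 kHz, 42.92 kHz.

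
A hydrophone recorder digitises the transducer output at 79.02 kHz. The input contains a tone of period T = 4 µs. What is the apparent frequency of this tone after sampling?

12.94 kHz

T = 4 µs → f = 1/T = 250 kHz.
250 kHz mod fs = 12.94 kHz.
12.94 kHz ≤ fs/2 = 39.51 kHz, appears at 12.94 kHz.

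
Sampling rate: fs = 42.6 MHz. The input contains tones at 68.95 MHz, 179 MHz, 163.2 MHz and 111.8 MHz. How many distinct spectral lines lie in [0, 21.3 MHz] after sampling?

4

fs/2 = 21.3 MHz.
68.95 MHz mod fs = 26.35 MHz.
26.35 MHz > fs/2 = 21.3 MHz, folds to fs − 26.35 MHz = 16.25 MHz.
179 MHz mod fs = 8.6 MHz.
8.6 MHz ≤ fs/2 = 21.3 MHz, appears at 8.6 MHz.
163.2 MHz mod fs = 35.4 MHz.
35.4 MHz > fs/2 = 21.3 MHz, folds to fs − 35.4 MHz = 7.2 MHz.
111.8 MHz mod fs = 26.6 MHz.
26.6 MHz > fs/2 = 21.3 MHz, folds to fs − 26.6 MHz = 16 MHz.
Distinct values: {7.2 MHz, 8.6 MHz, 16 MHz, 16.25 MHz} → 4.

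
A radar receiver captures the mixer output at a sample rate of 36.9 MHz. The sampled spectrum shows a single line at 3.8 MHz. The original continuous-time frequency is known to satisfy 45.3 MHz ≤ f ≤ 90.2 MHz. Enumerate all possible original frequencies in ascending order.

70 MHz, 77.6 MHz

Frequencies that alias to 3.8 MHz are k·fs ± 3.8 MHz for integer k ≥ 0.
k=0: 3.8 MHz.
k=1: 33.1 MHz, 40.7 MHz.
k=2: 70 MHz, 77.6 MHz.
k=3: 106.9 MHz, 114.5 MHz.
Within [45.3 MHz, 90.2 MHz]: 70 MHz, 77.6 MHz.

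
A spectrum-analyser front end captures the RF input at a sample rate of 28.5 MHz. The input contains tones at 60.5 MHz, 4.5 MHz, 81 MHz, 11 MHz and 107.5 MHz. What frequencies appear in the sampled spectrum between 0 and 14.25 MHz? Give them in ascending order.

3.5 MHz, 4.5 MHz, 6.5 MHz, 11 MHz

fs/2 = 14.25 MHz.
60.5 MHz mod fs = 3.5 MHz.
3.5 MHz ≤ fs/2 = 14.25 MHz, appears at 3.5 MHz.
4.5 MHz ≤ fs/2 = 14.25 MHz, passes unchanged.
81 MHz mod fs = 24 MHz.
24 MHz > fs/2 = 14.25 MHz, folds to fs − 24 MHz = 4.5 MHz.
11 MHz ≤ fs/2 = 14.25 MHz, passes unchanged.
107.5 MHz mod fs = 22 MHz.
22 MHz > fs/2 = 14.25 MHz, folds to fs − 22 MHz = 6.5 MHz.
Distinct values: {3.5 MHz, 4.5 MHz, 6.5 MHz, 11 MHz}.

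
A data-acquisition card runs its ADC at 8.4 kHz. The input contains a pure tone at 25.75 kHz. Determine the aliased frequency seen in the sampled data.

0.55 kHz

25.75 kHz mod fs = 0.55 kHz.
0.55 kHz ≤ fs/2 = 4.2 kHz, appears at 0.55 kHz.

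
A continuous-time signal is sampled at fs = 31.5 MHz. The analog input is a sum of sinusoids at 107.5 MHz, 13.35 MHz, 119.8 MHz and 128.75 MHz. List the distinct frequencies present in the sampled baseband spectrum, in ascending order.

2.75 MHz, 6.2 MHz, 13 MHz, 13.35 MHz

fs/2 = 15.75 MHz.
107.5 MHz mod fs = 13 MHz.
13 MHz ≤ fs/2 = 15.75 MHz, appears at 13 MHz.
13.35 MHz ≤ fs/2 = 15.75 MHz, passes unchanged.
119.8 MHz mod fs = 25.3 MHz.
25.3 MHz > fs/2 = 15.75 MHz, folds to fs − 25.3 MHz = 6.2 MHz.
128.75 MHz mod fs = 2.75 MHz.
2.75 MHz ≤ fs/2 = 15.75 MHz, appears at 2.75 MHz.
Distinct values: {2.75 MHz, 6.2 MHz, 13 MHz, 13.35 MHz}.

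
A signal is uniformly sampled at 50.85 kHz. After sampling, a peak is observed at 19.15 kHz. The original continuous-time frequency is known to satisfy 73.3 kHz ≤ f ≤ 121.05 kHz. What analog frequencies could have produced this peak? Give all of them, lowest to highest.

82.55 kHz, 120.85 kHz

Frequencies that alias to 19.15 kHz are k·fs ± 19.15 kHz for integer k ≥ 0.
k=0: 19.15 kHz.
k=1: 31.7 kHz, 70 kHz.
k=2: 82.55 kHz, 120.85 kHz.
k=3: 133.4 kHz, 171.7 kHz.
Within [73.3 kHz, 121.05 kHz]: 82.55 kHz, 120.85 kHz.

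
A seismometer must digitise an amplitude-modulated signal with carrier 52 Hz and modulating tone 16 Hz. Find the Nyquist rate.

136 Hz

AM sidebands sit at fc ± fm = 36 Hz and 68 Hz.
Highest-frequency component: 68 Hz.
Nyquist rate = 2 × 68 Hz = 136 Hz.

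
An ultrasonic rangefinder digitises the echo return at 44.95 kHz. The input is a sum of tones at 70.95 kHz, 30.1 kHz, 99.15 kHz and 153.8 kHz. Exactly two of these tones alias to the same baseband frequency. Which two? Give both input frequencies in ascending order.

fs/2 = 22.475 kHz.
70.95 kHz mod fs = 26 kHz.
26 kHz > fs/2 = 22.475 kHz, folds to fs − 26 kHz = 18.95 kHz.
30.1 kHz > fs/2 = 22.475 kHz, folds to fs − 30.1 kHz = 14.85 kHz.
99.15 kHz mod fs = 9.25 kHz.
9.25 kHz ≤ fs/2 = 22.475 kHz, appears at 9.25 kHz.
153.8 kHz mod fs = 18.95 kHz.
18.95 kHz ≤ fs/2 = 22.475 kHz, appears at 18.95 kHz.
70.95 kHz and 153.8 kHz both map to 18.95 kHz.

70.95 kHz, 153.8 kHz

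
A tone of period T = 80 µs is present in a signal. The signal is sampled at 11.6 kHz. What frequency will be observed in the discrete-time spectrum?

T = 80 µs → f = 1/T = 12.5 kHz.
12.5 kHz mod fs = 0.9 kHz.
0.9 kHz ≤ fs/2 = 5.8 kHz, appears at 0.9 kHz.

0.9 kHz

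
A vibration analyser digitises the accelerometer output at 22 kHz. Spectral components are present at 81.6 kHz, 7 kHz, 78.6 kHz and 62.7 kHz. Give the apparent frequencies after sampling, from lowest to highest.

fs/2 = 11 kHz.
81.6 kHz mod fs = 15.6 kHz.
15.6 kHz > fs/2 = 11 kHz, folds to fs − 15.6 kHz = 6.4 kHz.
7 kHz ≤ fs/2 = 11 kHz, passes unchanged.
78.6 kHz mod fs = 12.6 kHz.
12.6 kHz > fs/2 = 11 kHz, folds to fs − 12.6 kHz = 9.4 kHz.
62.7 kHz mod fs = 18.7 kHz.
18.7 kHz > fs/2 = 11 kHz, folds to fs − 18.7 kHz = 3.3 kHz.
Distinct values: {3.3 kHz, 6.4 kHz, 7 kHz, 9.4 kHz}.

3.3 kHz, 6.4 kHz, 7 kHz, 9.4 kHz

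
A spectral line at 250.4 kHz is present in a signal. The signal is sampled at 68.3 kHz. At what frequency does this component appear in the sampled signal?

250.4 kHz mod fs = 45.5 kHz.
45.5 kHz > fs/2 = 34.15 kHz, folds to fs − 45.5 kHz = 22.8 kHz.

22.8 kHz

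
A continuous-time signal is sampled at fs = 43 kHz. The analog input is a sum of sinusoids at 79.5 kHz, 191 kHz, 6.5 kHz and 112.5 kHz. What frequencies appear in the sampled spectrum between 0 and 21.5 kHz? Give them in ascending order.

fs/2 = 21.5 kHz.
79.5 kHz mod fs = 36.5 kHz.
36.5 kHz > fs/2 = 21.5 kHz, folds to fs − 36.5 kHz = 6.5 kHz.
191 kHz mod fs = 19 kHz.
19 kHz ≤ fs/2 = 21.5 kHz, appears at 19 kHz.
6.5 kHz ≤ fs/2 = 21.5 kHz, passes unchanged.
112.5 kHz mod fs = 26.5 kHz.
26.5 kHz > fs/2 = 21.5 kHz, folds to fs − 26.5 kHz = 16.5 kHz.
Distinct values: {6.5 kHz, 16.5 kHz, 19 kHz}.

6.5 kHz, 16.5 kHz, 19 kHz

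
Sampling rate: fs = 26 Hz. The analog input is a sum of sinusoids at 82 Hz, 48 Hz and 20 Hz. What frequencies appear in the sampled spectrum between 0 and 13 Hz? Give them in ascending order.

4 Hz, 6 Hz

fs/2 = 13 Hz.
82 Hz mod fs = 4 Hz.
4 Hz ≤ fs/2 = 13 Hz, appears at 4 Hz.
48 Hz mod fs = 22 Hz.
22 Hz > fs/2 = 13 Hz, folds to fs − 22 Hz = 4 Hz.
20 Hz > fs/2 = 13 Hz, folds to fs − 20 Hz = 6 Hz.
Distinct values: {4 Hz, 6 Hz}.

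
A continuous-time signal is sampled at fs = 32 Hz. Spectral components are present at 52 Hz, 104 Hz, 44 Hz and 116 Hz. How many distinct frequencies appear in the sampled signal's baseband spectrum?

fs/2 = 16 Hz.
52 Hz mod fs = 20 Hz.
20 Hz > fs/2 = 16 Hz, folds to fs − 20 Hz = 12 Hz.
104 Hz mod fs = 8 Hz.
8 Hz ≤ fs/2 = 16 Hz, appears at 8 Hz.
44 Hz mod fs = 12 Hz.
12 Hz ≤ fs/2 = 16 Hz, appears at 12 Hz.
116 Hz mod fs = 20 Hz.
20 Hz > fs/2 = 16 Hz, folds to fs − 20 Hz = 12 Hz.
Distinct values: {8 Hz, 12 Hz} → 2.

2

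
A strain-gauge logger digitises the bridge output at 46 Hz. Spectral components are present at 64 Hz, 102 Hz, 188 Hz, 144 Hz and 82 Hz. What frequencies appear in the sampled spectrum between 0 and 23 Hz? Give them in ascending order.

4 Hz, 6 Hz, 10 Hz, 18 Hz

fs/2 = 23 Hz.
64 Hz mod fs = 18 Hz.
18 Hz ≤ fs/2 = 23 Hz, appears at 18 Hz.
102 Hz mod fs = 10 Hz.
10 Hz ≤ fs/2 = 23 Hz, appears at 10 Hz.
188 Hz mod fs = 4 Hz.
4 Hz ≤ fs/2 = 23 Hz, appears at 4 Hz.
144 Hz mod fs = 6 Hz.
6 Hz ≤ fs/2 = 23 Hz, appears at 6 Hz.
82 Hz mod fs = 36 Hz.
36 Hz > fs/2 = 23 Hz, folds to fs − 36 Hz = 10 Hz.
Distinct values: {4 Hz, 6 Hz, 10 Hz, 18 Hz}.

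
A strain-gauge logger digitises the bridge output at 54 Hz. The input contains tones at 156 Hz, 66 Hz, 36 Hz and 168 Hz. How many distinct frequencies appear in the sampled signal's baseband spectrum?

3

fs/2 = 27 Hz.
156 Hz mod fs = 48 Hz.
48 Hz > fs/2 = 27 Hz, folds to fs − 48 Hz = 6 Hz.
66 Hz mod fs = 12 Hz.
12 Hz ≤ fs/2 = 27 Hz, appears at 12 Hz.
36 Hz > fs/2 = 27 Hz, folds to fs − 36 Hz = 18 Hz.
168 Hz mod fs = 6 Hz.
6 Hz ≤ fs/2 = 27 Hz, appears at 6 Hz.
Distinct values: {6 Hz, 12 Hz, 18 Hz} → 3.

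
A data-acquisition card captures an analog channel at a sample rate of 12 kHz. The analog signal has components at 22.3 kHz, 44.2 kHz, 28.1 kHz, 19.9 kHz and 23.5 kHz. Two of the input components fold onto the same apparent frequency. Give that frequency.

fs/2 = 6 kHz.
22.3 kHz mod fs = 10.3 kHz.
10.3 kHz > fs/2 = 6 kHz, folds to fs − 10.3 kHz = 1.7 kHz.
44.2 kHz mod fs = 8.2 kHz.
8.2 kHz > fs/2 = 6 kHz, folds to fs − 8.2 kHz = 3.8 kHz.
28.1 kHz mod fs = 4.1 kHz.
4.1 kHz ≤ fs/2 = 6 kHz, appears at 4.1 kHz.
19.9 kHz mod fs = 7.9 kHz.
7.9 kHz > fs/2 = 6 kHz, folds to fs − 7.9 kHz = 4.1 kHz.
23.5 kHz mod fs = 11.5 kHz.
11.5 kHz > fs/2 = 6 kHz, folds to fs − 11.5 kHz = 0.5 kHz.
19.9 kHz and 28.1 kHz both map to 4.1 kHz.

4.1 kHz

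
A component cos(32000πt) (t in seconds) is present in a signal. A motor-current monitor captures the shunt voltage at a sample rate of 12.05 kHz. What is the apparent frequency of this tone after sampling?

ω = 32000π rad/s → f = ω/(2π) = 16000 Hz = 16 kHz.
16 kHz mod fs = 3.95 kHz.
3.95 kHz ≤ fs/2 = 6.025 kHz, appears at 3.95 kHz.

3.95 kHz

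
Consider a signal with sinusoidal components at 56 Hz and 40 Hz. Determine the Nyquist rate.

Highest-frequency component: 56 Hz.
Nyquist rate = 2 × 56 Hz = 112 Hz.

112 Hz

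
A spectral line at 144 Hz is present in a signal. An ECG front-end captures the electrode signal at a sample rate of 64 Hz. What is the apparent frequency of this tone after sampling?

144 Hz mod fs = 16 Hz.
16 Hz ≤ fs/2 = 32 Hz, appears at 16 Hz.

16 Hz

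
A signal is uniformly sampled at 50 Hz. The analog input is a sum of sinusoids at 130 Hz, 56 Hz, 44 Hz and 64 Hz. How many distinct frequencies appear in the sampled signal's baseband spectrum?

3

fs/2 = 25 Hz.
130 Hz mod fs = 30 Hz.
30 Hz > fs/2 = 25 Hz, folds to fs − 30 Hz = 20 Hz.
56 Hz mod fs = 6 Hz.
6 Hz ≤ fs/2 = 25 Hz, appears at 6 Hz.
44 Hz > fs/2 = 25 Hz, folds to fs − 44 Hz = 6 Hz.
64 Hz mod fs = 14 Hz.
14 Hz ≤ fs/2 = 25 Hz, appears at 14 Hz.
Distinct values: {6 Hz, 14 Hz, 20 Hz} → 3.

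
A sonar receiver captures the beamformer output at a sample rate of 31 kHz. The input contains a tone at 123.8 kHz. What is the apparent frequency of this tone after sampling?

0.2 kHz

123.8 kHz mod fs = 30.8 kHz.
30.8 kHz > fs/2 = 15.5 kHz, folds to fs − 30.8 kHz = 0.2 kHz.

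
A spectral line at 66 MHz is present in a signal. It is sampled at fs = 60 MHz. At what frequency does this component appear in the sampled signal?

6 MHz

66 MHz mod fs = 6 MHz.
6 MHz ≤ fs/2 = 30 MHz, appears at 6 MHz.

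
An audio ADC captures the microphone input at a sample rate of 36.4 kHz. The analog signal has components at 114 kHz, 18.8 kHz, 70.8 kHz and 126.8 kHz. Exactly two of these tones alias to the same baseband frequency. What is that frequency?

17.6 kHz

fs/2 = 18.2 kHz.
114 kHz mod fs = 4.8 kHz.
4.8 kHz ≤ fs/2 = 18.2 kHz, appears at 4.8 kHz.
18.8 kHz > fs/2 = 18.2 kHz, folds to fs − 18.8 kHz = 17.6 kHz.
70.8 kHz mod fs = 34.4 kHz.
34.4 kHz > fs/2 = 18.2 kHz, folds to fs − 34.4 kHz = 2 kHz.
126.8 kHz mod fs = 17.6 kHz.
17.6 kHz ≤ fs/2 = 18.2 kHz, appears at 17.6 kHz.
18.8 kHz and 126.8 kHz both map to 17.6 kHz.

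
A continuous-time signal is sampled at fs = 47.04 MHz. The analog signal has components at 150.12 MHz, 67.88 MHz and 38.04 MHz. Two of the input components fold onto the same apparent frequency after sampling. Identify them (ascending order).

fs/2 = 23.52 MHz.
150.12 MHz mod fs = 9 MHz.
9 MHz ≤ fs/2 = 23.52 MHz, appears at 9 MHz.
67.88 MHz mod fs = 20.84 MHz.
20.84 MHz ≤ fs/2 = 23.52 MHz, appears at 20.84 MHz.
38.04 MHz > fs/2 = 23.52 MHz, folds to fs − 38.04 MHz = 9 MHz.
38.04 MHz and 150.12 MHz both map to 9 MHz.

38.04 MHz, 150.12 MHz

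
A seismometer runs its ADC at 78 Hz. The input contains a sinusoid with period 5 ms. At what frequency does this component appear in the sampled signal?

34 Hz

T = 5 ms → f = 1/T = 200 Hz.
200 Hz mod fs = 44 Hz.
44 Hz > fs/2 = 39 Hz, folds to fs − 44 Hz = 34 Hz.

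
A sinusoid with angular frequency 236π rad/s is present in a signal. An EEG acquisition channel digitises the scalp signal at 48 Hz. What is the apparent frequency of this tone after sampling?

22 Hz

ω = 236π rad/s → f = ω/(2π) = 118 Hz.
118 Hz mod fs = 22 Hz.
22 Hz ≤ fs/2 = 24 Hz, appears at 22 Hz.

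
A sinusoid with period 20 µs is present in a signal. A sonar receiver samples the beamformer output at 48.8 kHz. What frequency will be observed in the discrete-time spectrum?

T = 20 µs → f = 1/T = 50 kHz.
50 kHz mod fs = 1.2 kHz.
1.2 kHz ≤ fs/2 = 24.4 kHz, appears at 1.2 kHz.

1.2 kHz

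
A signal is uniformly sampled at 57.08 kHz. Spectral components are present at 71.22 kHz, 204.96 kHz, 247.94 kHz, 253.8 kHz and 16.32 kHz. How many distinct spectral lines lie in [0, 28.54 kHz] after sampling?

5

fs/2 = 28.54 kHz.
71.22 kHz mod fs = 14.14 kHz.
14.14 kHz ≤ fs/2 = 28.54 kHz, appears at 14.14 kHz.
204.96 kHz mod fs = 33.72 kHz.
33.72 kHz > fs/2 = 28.54 kHz, folds to fs − 33.72 kHz = 23.36 kHz.
247.94 kHz mod fs = 19.62 kHz.
19.62 kHz ≤ fs/2 = 28.54 kHz, appears at 19.62 kHz.
253.8 kHz mod fs = 25.48 kHz.
25.48 kHz ≤ fs/2 = 28.54 kHz, appears at 25.48 kHz.
16.32 kHz ≤ fs/2 = 28.54 kHz, passes unchanged.
Distinct values: {14.14 kHz, 16.32 kHz, 19.62 kHz, 23.36 kHz, 25.48 kHz} → 5.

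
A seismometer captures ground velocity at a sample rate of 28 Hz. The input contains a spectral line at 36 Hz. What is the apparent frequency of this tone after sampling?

36 Hz mod fs = 8 Hz.
8 Hz ≤ fs/2 = 14 Hz, appears at 8 Hz.

8 Hz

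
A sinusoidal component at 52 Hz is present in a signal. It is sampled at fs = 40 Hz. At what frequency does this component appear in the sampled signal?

52 Hz mod fs = 12 Hz.
12 Hz ≤ fs/2 = 20 Hz, appears at 12 Hz.

12 Hz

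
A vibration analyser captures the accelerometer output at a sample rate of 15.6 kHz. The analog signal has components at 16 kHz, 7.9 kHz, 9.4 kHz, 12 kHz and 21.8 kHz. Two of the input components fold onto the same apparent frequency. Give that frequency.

fs/2 = 7.8 kHz.
16 kHz mod fs = 0.4 kHz.
0.4 kHz ≤ fs/2 = 7.8 kHz, appears at 0.4 kHz.
7.9 kHz > fs/2 = 7.8 kHz, folds to fs − 7.9 kHz = 7.7 kHz.
9.4 kHz > fs/2 = 7.8 kHz, folds to fs − 9.4 kHz = 6.2 kHz.
12 kHz > fs/2 = 7.8 kHz, folds to fs − 12 kHz = 3.6 kHz.
21.8 kHz mod fs = 6.2 kHz.
6.2 kHz ≤ fs/2 = 7.8 kHz, appears at 6.2 kHz.
9.4 kHz and 21.8 kHz both map to 6.2 kHz.

6.2 kHz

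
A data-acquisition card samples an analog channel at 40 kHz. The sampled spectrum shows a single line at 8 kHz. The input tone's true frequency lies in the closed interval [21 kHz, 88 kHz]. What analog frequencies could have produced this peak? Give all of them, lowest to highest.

Frequencies that alias to 8 kHz are k·fs ± 8 kHz for integer k ≥ 0.
k=0: 8 kHz.
k=1: 32 kHz, 48 kHz.
k=2: 72 kHz, 88 kHz.
k=3: 112 kHz, 128 kHz.
Within [21 kHz, 88 kHz]: 32 kHz, 48 kHz, 72 kHz, 88 kHz.

32 kHz, 48 kHz, 72 kHz, 88 kHz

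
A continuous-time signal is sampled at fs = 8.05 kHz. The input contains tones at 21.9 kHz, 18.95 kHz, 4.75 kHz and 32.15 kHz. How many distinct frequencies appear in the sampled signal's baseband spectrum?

4

fs/2 = 4.025 kHz.
21.9 kHz mod fs = 5.8 kHz.
5.8 kHz > fs/2 = 4.025 kHz, folds to fs − 5.8 kHz = 2.25 kHz.
18.95 kHz mod fs = 2.85 kHz.
2.85 kHz ≤ fs/2 = 4.025 kHz, appears at 2.85 kHz.
4.75 kHz > fs/2 = 4.025 kHz, folds to fs − 4.75 kHz = 3.3 kHz.
32.15 kHz mod fs = 8 kHz.
8 kHz > fs/2 = 4.025 kHz, folds to fs − 8 kHz = 0.05 kHz.
Distinct values: {0.05 kHz, 2.25 kHz, 2.85 kHz, 3.3 kHz} → 4.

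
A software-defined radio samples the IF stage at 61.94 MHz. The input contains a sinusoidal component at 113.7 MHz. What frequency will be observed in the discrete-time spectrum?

10.18 MHz

113.7 MHz mod fs = 51.76 MHz.
51.76 MHz > fs/2 = 30.97 MHz, folds to fs − 51.76 MHz = 10.18 MHz.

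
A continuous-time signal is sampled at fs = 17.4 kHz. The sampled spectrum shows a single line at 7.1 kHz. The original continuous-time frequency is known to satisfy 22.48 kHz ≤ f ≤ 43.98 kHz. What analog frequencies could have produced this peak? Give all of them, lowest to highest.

24.5 kHz, 27.7 kHz, 41.9 kHz

Frequencies that alias to 7.1 kHz are k·fs ± 7.1 kHz for integer k ≥ 0.
k=0: 7.1 kHz.
k=1: 10.3 kHz, 24.5 kHz.
k=2: 27.7 kHz, 41.9 kHz.
k=3: 45.1 kHz, 59.3 kHz.
Within [22.48 kHz, 43.98 kHz]: 24.5 kHz, 27.7 kHz, 41.9 kHz.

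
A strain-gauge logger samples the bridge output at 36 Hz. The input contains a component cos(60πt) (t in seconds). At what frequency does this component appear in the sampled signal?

ω = 60π rad/s → f = ω/(2π) = 30 Hz.
30 Hz > fs/2 = 18 Hz, folds to fs − 30 Hz = 6 Hz.

6 Hz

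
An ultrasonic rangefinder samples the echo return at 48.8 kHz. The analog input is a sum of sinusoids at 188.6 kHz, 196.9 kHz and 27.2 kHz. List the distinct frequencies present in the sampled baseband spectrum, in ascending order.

1.7 kHz, 6.6 kHz, 21.6 kHz

fs/2 = 24.4 kHz.
188.6 kHz mod fs = 42.2 kHz.
42.2 kHz > fs/2 = 24.4 kHz, folds to fs − 42.2 kHz = 6.6 kHz.
196.9 kHz mod fs = 1.7 kHz.
1.7 kHz ≤ fs/2 = 24.4 kHz, appears at 1.7 kHz.
27.2 kHz > fs/2 = 24.4 kHz, folds to fs − 27.2 kHz = 21.6 kHz.
Distinct values: {1.7 kHz, 6.6 kHz, 21.6 kHz}.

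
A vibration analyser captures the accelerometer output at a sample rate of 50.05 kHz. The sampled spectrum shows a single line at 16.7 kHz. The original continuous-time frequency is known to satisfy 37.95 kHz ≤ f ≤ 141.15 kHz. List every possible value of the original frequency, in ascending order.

Frequencies that alias to 16.7 kHz are k·fs ± 16.7 kHz for integer k ≥ 0.
k=0: 16.7 kHz.
k=1: 33.35 kHz, 66.75 kHz.
k=2: 83.4 kHz, 116.8 kHz.
k=3: 133.45 kHz, 166.85 kHz.
k=4: 183.5 kHz, 216.9 kHz.
Within [37.95 kHz, 141.15 kHz]: 66.75 kHz, 83.4 kHz, 116.8 kHz, 133.45 kHz.

66.75 kHz, 83.4 kHz, 116.8 kHz, 133.45 kHz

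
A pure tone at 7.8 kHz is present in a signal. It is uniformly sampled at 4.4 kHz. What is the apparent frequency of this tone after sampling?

7.8 kHz mod fs = 3.4 kHz.
3.4 kHz > fs/2 = 2.2 kHz, folds to fs − 3.4 kHz = 1 kHz.

1 kHz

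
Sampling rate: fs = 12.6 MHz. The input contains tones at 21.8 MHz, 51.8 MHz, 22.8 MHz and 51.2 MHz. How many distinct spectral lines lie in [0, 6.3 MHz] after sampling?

4

fs/2 = 6.3 MHz.
21.8 MHz mod fs = 9.2 MHz.
9.2 MHz > fs/2 = 6.3 MHz, folds to fs − 9.2 MHz = 3.4 MHz.
51.8 MHz mod fs = 1.4 MHz.
1.4 MHz ≤ fs/2 = 6.3 MHz, appears at 1.4 MHz.
22.8 MHz mod fs = 10.2 MHz.
10.2 MHz > fs/2 = 6.3 MHz, folds to fs − 10.2 MHz = 2.4 MHz.
51.2 MHz mod fs = 0.8 MHz.
0.8 MHz ≤ fs/2 = 6.3 MHz, appears at 0.8 MHz.
Distinct values: {0.8 MHz, 1.4 MHz, 2.4 MHz, 3.4 MHz} → 4.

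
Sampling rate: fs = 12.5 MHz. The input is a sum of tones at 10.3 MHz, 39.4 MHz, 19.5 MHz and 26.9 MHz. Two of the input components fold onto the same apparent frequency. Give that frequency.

fs/2 = 6.25 MHz.
10.3 MHz > fs/2 = 6.25 MHz, folds to fs − 10.3 MHz = 2.2 MHz.
39.4 MHz mod fs = 1.9 MHz.
1.9 MHz ≤ fs/2 = 6.25 MHz, appears at 1.9 MHz.
19.5 MHz mod fs = 7 MHz.
7 MHz > fs/2 = 6.25 MHz, folds to fs − 7 MHz = 5.5 MHz.
26.9 MHz mod fs = 1.9 MHz.
1.9 MHz ≤ fs/2 = 6.25 MHz, appears at 1.9 MHz.
26.9 MHz and 39.4 MHz both map to 1.9 MHz.

1.9 MHz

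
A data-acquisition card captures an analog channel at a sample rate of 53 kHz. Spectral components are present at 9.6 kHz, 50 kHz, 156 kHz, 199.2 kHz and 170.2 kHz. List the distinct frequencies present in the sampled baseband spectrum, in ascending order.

fs/2 = 26.5 kHz.
9.6 kHz ≤ fs/2 = 26.5 kHz, passes unchanged.
50 kHz > fs/2 = 26.5 kHz, folds to fs − 50 kHz = 3 kHz.
156 kHz mod fs = 50 kHz.
50 kHz > fs/2 = 26.5 kHz, folds to fs − 50 kHz = 3 kHz.
199.2 kHz mod fs = 40.2 kHz.
40.2 kHz > fs/2 = 26.5 kHz, folds to fs − 40.2 kHz = 12.8 kHz.
170.2 kHz mod fs = 11.2 kHz.
11.2 kHz ≤ fs/2 = 26.5 kHz, appears at 11.2 kHz.
Distinct values: {3 kHz, 9.6 kHz, 11.2 kHz, 12.8 kHz}.

3 kHz, 9.6 kHz, 11.2 kHz, 12.8 kHz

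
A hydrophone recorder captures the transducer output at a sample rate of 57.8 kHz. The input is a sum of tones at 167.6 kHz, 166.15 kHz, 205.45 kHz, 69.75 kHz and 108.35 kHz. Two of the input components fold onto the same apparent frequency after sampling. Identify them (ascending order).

fs/2 = 28.9 kHz.
167.6 kHz mod fs = 52 kHz.
52 kHz > fs/2 = 28.9 kHz, folds to fs − 52 kHz = 5.8 kHz.
166.15 kHz mod fs = 50.55 kHz.
50.55 kHz > fs/2 = 28.9 kHz, folds to fs − 50.55 kHz = 7.25 kHz.
205.45 kHz mod fs = 32.05 kHz.
32.05 kHz > fs/2 = 28.9 kHz, folds to fs − 32.05 kHz = 25.75 kHz.
69.75 kHz mod fs = 11.95 kHz.
11.95 kHz ≤ fs/2 = 28.9 kHz, appears at 11.95 kHz.
108.35 kHz mod fs = 50.55 kHz.
50.55 kHz > fs/2 = 28.9 kHz, folds to fs − 50.55 kHz = 7.25 kHz.
108.35 kHz and 166.15 kHz both map to 7.25 kHz.

108.35 kHz, 166.15 kHz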